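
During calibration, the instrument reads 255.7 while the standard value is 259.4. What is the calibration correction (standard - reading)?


Correction = standard - reading
= 259.4 - 255.7
= 3.7000

3.7000


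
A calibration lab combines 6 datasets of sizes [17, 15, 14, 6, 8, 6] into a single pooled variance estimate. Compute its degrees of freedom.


nu = sum_i (n_i - 1)
nu = ((17 - 1) + (15 - 1) + (14 - 1) + (6 - 1) + (8 - 1) + (6 - 1))
nu = 16 + 14 + 13 + 5 + 7 + 5
nu = 60

60


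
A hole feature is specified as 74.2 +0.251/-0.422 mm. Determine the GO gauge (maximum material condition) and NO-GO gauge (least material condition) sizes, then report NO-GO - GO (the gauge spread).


GO = nominal - lower_tol (smallest hole = maximum material condition)
GO = 74.2 - 0.422 = 73.778
NO-GO = nominal + upper_tol (largest hole = least material condition)
NO-GO = 74.2 + 0.251 = 74.451
spread = NO-GO - GO = 74.451 - 73.778 = 0.6730

0.6730


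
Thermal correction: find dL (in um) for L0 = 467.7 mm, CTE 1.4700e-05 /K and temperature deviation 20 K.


dL = L * alpha * dT
= 467.7 * 1.4700e-05 * 20
= 0.1375038 mm
dL_um = 0.1375038 * 1000 = 137.5038 um

137.5038


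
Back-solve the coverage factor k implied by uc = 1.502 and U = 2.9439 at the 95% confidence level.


k = U / uc
k = 2.9439 / 1.502
k = 1.96

1.96


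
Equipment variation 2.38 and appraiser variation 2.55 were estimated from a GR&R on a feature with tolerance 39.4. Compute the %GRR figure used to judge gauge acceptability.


GRR = sqrt(EV^2 + AV^2) = sqrt(2.38^2 + 2.55^2) = 3.4881084
%GRR = GRR / tol * 100 = 3.4881084 / 39.4 * 100
%GRR = 8.8531

8.8531


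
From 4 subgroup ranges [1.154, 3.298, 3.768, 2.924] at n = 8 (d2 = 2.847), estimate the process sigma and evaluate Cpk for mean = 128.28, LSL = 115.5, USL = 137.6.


R_bar = (1.154 + 3.298 + 3.768 + 2.924) / 4 = 2.786
sigma = R_bar / d2 = 2.786 / 2.847 = 0.97857394
Cp = (USL - LSL)/(6*sigma) = (137.6 - 115.5)/(6*0.97857394) = 3.7640
Cpu = (137.6 - 128.28)/(3*0.97857394) = 3.1747
Cpl = (128.28 - 115.5)/(3*0.97857394) = 4.3533
Cpk = min(Cpu, Cpl) = 3.1747

3.1747


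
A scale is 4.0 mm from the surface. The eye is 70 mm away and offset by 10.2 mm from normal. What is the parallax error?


error = h * offset / d
= 4.0 * 10.2 / 70
= 0.5829

0.5829


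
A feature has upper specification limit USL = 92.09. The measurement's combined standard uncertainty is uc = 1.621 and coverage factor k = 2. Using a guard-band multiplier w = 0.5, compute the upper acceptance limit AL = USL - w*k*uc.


U = k * uc = 2 * 1.621 = 3.242
guard band g = w * U = 0.5 * 3.242 = 1.621
AL = USL - g = 92.09 - 1.621
AL = 90.4690

90.4690


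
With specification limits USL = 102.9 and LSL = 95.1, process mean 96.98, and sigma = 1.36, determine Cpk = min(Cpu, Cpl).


Cpu = (USL - mean) / (3*sigma) = (102.9 - 96.98) / (3*1.36) = 1.4510
Cpl = (mean - LSL) / (3*sigma) = (96.98 - 95.1) / (3*1.36) = 0.4608
Cpk = min(Cpu, Cpl) = 0.4608

0.4608


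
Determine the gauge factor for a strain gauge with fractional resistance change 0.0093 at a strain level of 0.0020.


GF = (dR/R) / epsilon
= 0.0093 / 0.0020
= 4.6500

4.6500


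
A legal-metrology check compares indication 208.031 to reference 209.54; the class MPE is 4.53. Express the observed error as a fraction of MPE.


e = indication - reference = 208.031 - 209.54 = -1.5090
|e| = 1.5090
ratio = |e| / MPE = 1.5090 / 4.53
ratio = 0.3331

0.3331


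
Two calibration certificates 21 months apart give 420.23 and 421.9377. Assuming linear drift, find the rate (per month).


rate = (v2 - v1) / months
= (421.9377 - 420.23) / 21
= 1.7077 / 21
= 0.0813

0.0813


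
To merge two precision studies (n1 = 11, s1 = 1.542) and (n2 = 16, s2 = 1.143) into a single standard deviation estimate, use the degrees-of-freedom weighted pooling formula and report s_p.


s_p = sqrt(((n1-1)*s1^2 + (n2-1)*s2^2) / (n1+n2-2))
numerator = (11-1)*1.542^2 + (16-1)*1.143^2 = 23.77764 + 19.596735 = 43.374375
denominator = 11 + 16 - 2 = 25
s_p^2 = 43.374375 / 25 = 1.734975
s_p = sqrt(1.734975) = 1.3172

1.3172


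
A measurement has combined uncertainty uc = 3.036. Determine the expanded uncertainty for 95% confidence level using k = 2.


U = k * uc
U = 2 * 3.036
U = 6.0720

6.0720


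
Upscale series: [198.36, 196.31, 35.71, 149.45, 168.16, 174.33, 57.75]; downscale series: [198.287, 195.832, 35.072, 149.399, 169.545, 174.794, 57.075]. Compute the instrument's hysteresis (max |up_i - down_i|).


|198.36 - 198.287| = 0.0730
|196.31 - 195.832| = 0.4780
|35.71 - 35.072| = 0.6380
|149.45 - 149.399| = 0.0510
|168.16 - 169.545| = 1.3850
|174.33 - 174.794| = 0.4640
|57.75 - 57.075| = 0.6750
hysteresis = max(diffs) = 1.3850

1.3850


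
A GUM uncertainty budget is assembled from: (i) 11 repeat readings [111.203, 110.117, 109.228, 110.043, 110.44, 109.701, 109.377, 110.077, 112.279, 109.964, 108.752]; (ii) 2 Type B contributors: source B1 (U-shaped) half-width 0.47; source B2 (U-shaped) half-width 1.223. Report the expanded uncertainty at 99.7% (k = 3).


mean = (111.203 + 110.117 + 109.228 + 110.043 + 110.44 + 109.701 + 109.377 + 110.077 + 112.279 + 109.964 + 108.752) / 11 = 110.1073636
s = sqrt(sum((x - mean)^2)/(n-1)) = 0.9675554
u_A = s / sqrt(n) = 0.9675554 / sqrt(11) = 0.29172893
u_B1 = 0.47 / sqrt(2) = 0.33234019
u_B2 = 1.223 / sqrt(2) = 0.86479159
uc = sqrt(0.29172893^2 + 0.33234019^2 + 0.86479159^2) = 0.97129824
U = k * uc = 3 * 0.97129824
U = 2.9139

2.9139


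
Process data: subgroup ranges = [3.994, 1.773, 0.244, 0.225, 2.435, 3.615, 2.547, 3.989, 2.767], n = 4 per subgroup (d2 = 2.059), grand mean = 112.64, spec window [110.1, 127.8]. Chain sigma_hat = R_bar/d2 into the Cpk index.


R_bar = (3.994 + 1.773 + 0.244 + 0.225 + 2.435 + 3.615 + 2.547 + 3.989 + 2.767) / 9 = 2.3987778
sigma = R_bar / d2 = 2.3987778 / 2.059 = 1.1650208
Cp = (USL - LSL)/(6*sigma) = (127.8 - 110.1)/(6*1.1650208) = 2.5321
Cpu = (127.8 - 112.64)/(3*1.1650208) = 4.3375
Cpl = (112.64 - 110.1)/(3*1.1650208) = 0.7267
Cpk = min(Cpu, Cpl) = 0.7267

0.7267


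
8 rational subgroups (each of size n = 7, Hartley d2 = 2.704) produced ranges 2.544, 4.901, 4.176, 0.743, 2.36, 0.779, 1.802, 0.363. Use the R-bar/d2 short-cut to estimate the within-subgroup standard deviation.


R_bar = (2.544 + 4.901 + 4.176 + 0.743 + 2.36 + 0.779 + 1.802 + 0.363) / 8
R_bar = 17.668 / 8 = 2.2085
sigma_hat = R_bar / d2 = 2.2085 / 2.704 = 0.8168

0.8168


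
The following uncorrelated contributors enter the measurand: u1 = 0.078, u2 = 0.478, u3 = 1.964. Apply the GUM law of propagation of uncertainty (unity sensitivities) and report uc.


uc = sqrt(0.078^2 + 0.478^2 + 1.964^2)
uc = sqrt(4.091864)
uc = 2.0228

2.0228


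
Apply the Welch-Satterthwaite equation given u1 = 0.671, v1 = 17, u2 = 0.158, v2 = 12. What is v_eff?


uc = sqrt(u1^2 + u2^2) = sqrt(0.671^2 + 0.158^2) = 0.68935114
v_eff = uc^4 / (u1^4/v1 + u2^4/v2)
= 0.68935114^4 / (0.671^4/17 + 0.158^4/12)
= 0.22581979 / 0.01197646
v_eff = 18.8553

18.8553


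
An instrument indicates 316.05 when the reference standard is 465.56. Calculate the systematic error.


Systematic error = measured - true
= 316.05 - 465.56
= -149.5100

-149.5100


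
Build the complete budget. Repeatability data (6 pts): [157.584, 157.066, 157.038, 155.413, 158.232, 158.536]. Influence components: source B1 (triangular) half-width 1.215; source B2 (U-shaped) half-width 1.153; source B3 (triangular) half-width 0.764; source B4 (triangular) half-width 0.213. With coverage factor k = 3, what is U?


mean = (157.584 + 157.066 + 157.038 + 155.413 + 158.232 + 158.536) / 6 = 157.3115
s = sqrt(sum((x - mean)^2)/(n-1)) = 1.1099866
u_A = s / sqrt(n) = 1.1099866 / sqrt(6) = 0.45315013
u_B1 = 1.215 / sqrt(6) = 0.49602167
u_B2 = 1.153 / sqrt(2) = 0.81529412
u_B3 = 0.764 / sqrt(6) = 0.31190169
u_B4 = 0.213 / sqrt(6) = 0.086956886
uc = sqrt(0.45315013^2 + 0.49602167^2 + 0.81529412^2 + 0.31190169^2 + 0.086956886^2) = 1.1049576
U = k * uc = 3 * 1.1049576
U = 3.3149

3.3149


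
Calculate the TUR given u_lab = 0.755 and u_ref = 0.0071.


TUR = u_lab / u_ref
= 0.755 / 0.0071
= 106.3380

106.3380


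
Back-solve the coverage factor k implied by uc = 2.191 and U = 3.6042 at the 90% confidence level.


k = U / uc
k = 3.6042 / 2.191
k = 1.645

1.645


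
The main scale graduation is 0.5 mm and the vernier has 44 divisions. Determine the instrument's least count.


LC = MSD / n_div
= 0.5 / 44
= 0.0114

0.0114


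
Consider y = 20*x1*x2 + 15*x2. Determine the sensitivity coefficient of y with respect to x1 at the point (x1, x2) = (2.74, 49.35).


y = 20*x1*x2 + 15*x2
dy/dx1 = 20*x2
Evaluate at x2 = 49.35: c1 = 20 * 49.35
c1 = 987.0000

987.0000


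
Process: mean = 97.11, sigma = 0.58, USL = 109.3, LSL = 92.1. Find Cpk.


Cpu = (USL - mean) / (3*sigma) = (109.3 - 97.11) / (3*0.58) = 7.0057
Cpl = (mean - LSL) / (3*sigma) = (97.11 - 92.1) / (3*0.58) = 2.8793
Cpk = min(Cpu, Cpl) = 2.8793

2.8793


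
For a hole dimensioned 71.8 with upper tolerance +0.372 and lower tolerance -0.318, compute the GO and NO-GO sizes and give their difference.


GO = nominal - lower_tol (smallest hole = maximum material condition)
GO = 71.8 - 0.318 = 71.482
NO-GO = nominal + upper_tol (largest hole = least material condition)
NO-GO = 71.8 + 0.372 = 72.172
spread = NO-GO - GO = 72.172 - 71.482 = 0.6900

0.6900


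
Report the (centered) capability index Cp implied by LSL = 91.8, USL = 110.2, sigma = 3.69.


Cp = (USL - LSL) / (6 * sigma)
= (110.2 - 91.8) / (6 * 3.69)
= 18.4000 / 22.1400
= 0.8311

0.8311


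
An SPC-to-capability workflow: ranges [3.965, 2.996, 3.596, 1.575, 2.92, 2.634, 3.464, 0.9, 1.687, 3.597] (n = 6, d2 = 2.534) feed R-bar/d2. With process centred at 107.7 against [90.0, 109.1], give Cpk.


R_bar = (3.965 + 2.996 + 3.596 + 1.575 + 2.92 + 2.634 + 3.464 + 0.9 + 1.687 + 3.597) / 10 = 2.7334
sigma = R_bar / d2 = 2.7334 / 2.534 = 1.0786898
Cp = (USL - LSL)/(6*sigma) = (109.1 - 90.0)/(6*1.0786898) = 2.9511
Cpu = (109.1 - 107.7)/(3*1.0786898) = 0.4326
Cpl = (107.7 - 90.0)/(3*1.0786898) = 5.4696
Cpk = min(Cpu, Cpl) = 0.4326

0.4326


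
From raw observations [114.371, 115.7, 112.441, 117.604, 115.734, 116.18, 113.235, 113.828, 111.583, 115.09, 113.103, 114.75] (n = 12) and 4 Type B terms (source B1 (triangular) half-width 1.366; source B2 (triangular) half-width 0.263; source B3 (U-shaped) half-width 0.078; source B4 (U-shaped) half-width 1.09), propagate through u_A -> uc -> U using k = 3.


mean = (114.371 + 115.7 + 112.441 + 117.604 + 115.734 + 116.18 + 113.235 + 113.828 + 111.583 + 115.09 + 113.103 + 114.75) / 12 = 114.46825
s = sqrt(sum((x - mean)^2)/(n-1)) = 1.7211757
u_A = s / sqrt(n) = 1.7211757 / sqrt(12) = 0.49686063
u_B1 = 1.366 / sqrt(6) = 0.55766716
u_B2 = 0.263 / sqrt(6) = 0.1073693
u_B3 = 0.078 / sqrt(2) = 0.055154329
u_B4 = 1.09 / sqrt(2) = 0.77074639
uc = sqrt(0.49686063^2 + 0.55766716^2 + 0.1073693^2 + 0.055154329^2 + 0.77074639^2) = 1.0800386
U = k * uc = 3 * 1.0800386
U = 3.2401

3.2401


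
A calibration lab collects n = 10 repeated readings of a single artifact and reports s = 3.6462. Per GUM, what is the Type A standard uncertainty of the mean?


u_A = s / sqrt(n)
u_A = 3.6462 / sqrt(10)
u_A = 3.6462 / 3.1622777
u_A = 1.1530

1.1530


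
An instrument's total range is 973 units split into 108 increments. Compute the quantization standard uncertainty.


resolution = range / divisions
resolution = 973 / 108 = 9.0092593
u_res = resolution / (2*sqrt(3))
u_res = 9.0092593 / 3.4641016
u_res = 2.6007

2.6007


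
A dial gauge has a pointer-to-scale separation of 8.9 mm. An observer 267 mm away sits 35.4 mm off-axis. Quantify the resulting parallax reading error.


error = h * offset / d
= 8.9 * 35.4 / 267
= 1.1800

1.1800


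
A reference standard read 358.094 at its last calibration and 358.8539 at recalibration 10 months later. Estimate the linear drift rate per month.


rate = (v2 - v1) / months
= (358.8539 - 358.094) / 10
= 0.7599 / 10
= 0.0760

0.0760


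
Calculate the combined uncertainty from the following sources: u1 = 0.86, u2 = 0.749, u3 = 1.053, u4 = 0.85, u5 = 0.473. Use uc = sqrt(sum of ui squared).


uc = sqrt(0.86^2 + 0.749^2 + 1.053^2 + 0.85^2 + 0.473^2)
uc = sqrt(3.355639)
uc = 1.8318

1.8318


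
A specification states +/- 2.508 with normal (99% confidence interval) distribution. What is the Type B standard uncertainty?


u_B = half_width / 2.576
u_B = 2.508 / 2.576
u_B = 0.9736

0.9736


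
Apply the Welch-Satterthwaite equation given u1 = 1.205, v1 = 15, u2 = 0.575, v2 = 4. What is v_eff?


uc = sqrt(u1^2 + u2^2) = sqrt(1.205^2 + 0.575^2) = 1.3351592
v_eff = uc^4 / (u1^4/v1 + u2^4/v2)
= 1.3351592^4 / (1.205^4/15 + 0.575^4/4)
= 3.1778413 / 0.16788666
v_eff = 18.9285

18.9285


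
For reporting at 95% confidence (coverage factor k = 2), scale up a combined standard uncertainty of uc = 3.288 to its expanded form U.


U = k * uc
U = 2 * 3.288
U = 6.5760

6.5760


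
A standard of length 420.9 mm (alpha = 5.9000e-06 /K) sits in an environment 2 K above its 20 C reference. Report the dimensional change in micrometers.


dL = L * alpha * dT
= 420.9 * 5.9000e-06 * 2
= 0.0049666 mm
dL_um = 0.0049666 * 1000 = 4.9666 um

4.9666


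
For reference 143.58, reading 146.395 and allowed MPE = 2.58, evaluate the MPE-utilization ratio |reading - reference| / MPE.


e = indication - reference = 146.395 - 143.58 = 2.8150
|e| = 2.8150
ratio = |e| / MPE = 2.8150 / 2.58
ratio = 1.0911

1.0911


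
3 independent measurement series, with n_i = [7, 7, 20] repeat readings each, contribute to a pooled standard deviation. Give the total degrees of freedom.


nu = sum_i (n_i - 1)
nu = ((7 - 1) + (7 - 1) + (20 - 1))
nu = 6 + 6 + 19
nu = 31

31


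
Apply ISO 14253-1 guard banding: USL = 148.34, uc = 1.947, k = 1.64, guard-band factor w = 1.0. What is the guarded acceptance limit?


U = k * uc = 1.64 * 1.947 = 3.19308
guard band g = w * U = 1.0 * 3.19308 = 3.19308
AL = USL - g = 148.34 - 3.19308
AL = 145.1469

145.1469


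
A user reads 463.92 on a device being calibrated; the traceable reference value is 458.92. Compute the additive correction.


Correction = standard - reading
= 458.92 - 463.92
= -5.0000

-5.0000


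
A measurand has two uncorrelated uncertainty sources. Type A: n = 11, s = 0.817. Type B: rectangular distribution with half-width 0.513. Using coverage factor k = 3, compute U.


u_A = s / sqrt(n) = 0.817 / sqrt(11) = 0.24633477
u_B = half_width / sqrt(3) = 0.513 / sqrt(3) = 0.29618069
uc = sqrt(u_A^2 + u_B^2) = sqrt(0.24633477^2 + 0.29618069^2) = 0.38523216
U = k * uc = 3 * 0.38523216
U = 1.1557

1.1557


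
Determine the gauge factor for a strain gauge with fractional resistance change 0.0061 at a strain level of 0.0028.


GF = (dR/R) / epsilon
= 0.0061 / 0.0028
= 2.1786

2.1786


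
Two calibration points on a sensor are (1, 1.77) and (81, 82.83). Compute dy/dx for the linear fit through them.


slope = (y2 - y1) / (x2 - x1)
= (82.83 - 1.77) / (81 - 1)
= 81.0600 / 80
= 1.0132

1.0132


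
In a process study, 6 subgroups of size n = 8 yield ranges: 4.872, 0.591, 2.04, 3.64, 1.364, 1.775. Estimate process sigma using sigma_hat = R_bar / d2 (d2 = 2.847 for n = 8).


R_bar = (4.872 + 0.591 + 2.04 + 3.64 + 1.364 + 1.775) / 6
R_bar = 14.282 / 6 = 2.3803333
sigma_hat = R_bar / d2 = 2.3803333 / 2.847 = 0.8361

0.8361


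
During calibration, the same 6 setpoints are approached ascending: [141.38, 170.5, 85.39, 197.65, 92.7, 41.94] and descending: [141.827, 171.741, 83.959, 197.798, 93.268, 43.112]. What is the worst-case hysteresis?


|141.38 - 141.827| = 0.4470
|170.5 - 171.741| = 1.2410
|85.39 - 83.959| = 1.4310
|197.65 - 197.798| = 0.1480
|92.7 - 93.268| = 0.5680
|41.94 - 43.112| = 1.1720
hysteresis = max(diffs) = 1.4310

1.4310


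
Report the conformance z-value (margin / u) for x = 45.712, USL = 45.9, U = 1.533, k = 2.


u = U / k = 1.533 / 2 = 0.7665
margin = |USL - x| = |45.9 - 45.712| = 0.188
z = margin / u = 0.188 / 0.7665
z = 0.2453

0.2453


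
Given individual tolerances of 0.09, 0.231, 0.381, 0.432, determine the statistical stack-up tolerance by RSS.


RSS = sqrt(0.09^2 + 0.231^2 + 0.381^2 + 0.432^2)
= sqrt(0.393246)
= 0.6271

0.6271


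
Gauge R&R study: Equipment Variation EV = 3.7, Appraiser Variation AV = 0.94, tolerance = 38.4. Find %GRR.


GRR = sqrt(EV^2 + AV^2) = sqrt(3.7^2 + 0.94^2) = 3.8175385
%GRR = GRR / tol * 100 = 3.8175385 / 38.4 * 100
%GRR = 9.9415

9.9415


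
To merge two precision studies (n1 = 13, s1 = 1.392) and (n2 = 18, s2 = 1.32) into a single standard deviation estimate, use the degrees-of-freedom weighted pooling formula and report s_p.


s_p = sqrt(((n1-1)*s1^2 + (n2-1)*s2^2) / (n1+n2-2))
numerator = (13-1)*1.392^2 + (18-1)*1.32^2 = 23.251968 + 29.6208 = 52.872768
denominator = 13 + 18 - 2 = 29
s_p^2 = 52.872768 / 29 = 1.8231989
s_p = sqrt(1.8231989) = 1.3503

1.3503


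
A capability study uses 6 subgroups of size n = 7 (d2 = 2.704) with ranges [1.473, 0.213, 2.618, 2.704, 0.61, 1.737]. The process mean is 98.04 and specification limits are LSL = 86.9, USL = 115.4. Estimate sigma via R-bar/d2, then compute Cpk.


R_bar = (1.473 + 0.213 + 2.618 + 2.704 + 0.61 + 1.737) / 6 = 1.5591667
sigma = R_bar / d2 = 1.5591667 / 2.704 = 0.5766149
Cp = (USL - LSL)/(6*sigma) = (115.4 - 86.9)/(6*0.5766149) = 8.2377
Cpu = (115.4 - 98.04)/(3*0.5766149) = 10.0356
Cpl = (98.04 - 86.9)/(3*0.5766149) = 6.4399
Cpk = min(Cpu, Cpl) = 6.4399

6.4399


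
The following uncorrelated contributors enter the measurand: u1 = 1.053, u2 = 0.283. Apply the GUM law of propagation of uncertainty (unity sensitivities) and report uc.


uc = sqrt(1.053^2 + 0.283^2)
uc = sqrt(1.188898)
uc = 1.0904

1.0904


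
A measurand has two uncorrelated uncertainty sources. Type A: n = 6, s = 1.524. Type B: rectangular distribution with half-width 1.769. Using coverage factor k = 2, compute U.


u_A = s / sqrt(n) = 1.524 / sqrt(6) = 0.62217039
u_B = half_width / sqrt(3) = 1.769 / sqrt(3) = 1.0213326
uc = sqrt(u_A^2 + u_B^2) = sqrt(0.62217039^2 + 1.0213326^2) = 1.1959165
U = k * uc = 2 * 1.1959165
U = 2.3918

2.3918


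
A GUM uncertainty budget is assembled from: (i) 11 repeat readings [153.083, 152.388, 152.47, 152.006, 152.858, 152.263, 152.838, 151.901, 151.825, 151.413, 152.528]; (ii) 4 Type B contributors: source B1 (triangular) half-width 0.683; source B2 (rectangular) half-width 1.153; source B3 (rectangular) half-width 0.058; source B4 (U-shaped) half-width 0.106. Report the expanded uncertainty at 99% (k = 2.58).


mean = (153.083 + 152.388 + 152.47 + 152.006 + 152.858 + 152.263 + 152.838 + 151.901 + 151.825 + 151.413 + 152.528) / 11 = 152.3248182
s = sqrt(sum((x - mean)^2)/(n-1)) = 0.50548488
u_A = s / sqrt(n) = 0.50548488 / sqrt(11) = 0.15240943
u_B1 = 0.683 / sqrt(6) = 0.27883358
u_B2 = 1.153 / sqrt(3) = 0.66568486
u_B3 = 0.058 / sqrt(3) = 0.033486316
u_B4 = 0.106 / sqrt(2) = 0.074953319
uc = sqrt(0.15240943^2 + 0.27883358^2 + 0.66568486^2 + 0.033486316^2 + 0.074953319^2) = 0.74219436
U = k * uc = 2.58 * 0.74219436
U = 1.9149

1.9149


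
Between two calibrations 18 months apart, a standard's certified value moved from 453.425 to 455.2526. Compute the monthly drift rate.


rate = (v2 - v1) / months
= (455.2526 - 453.425) / 18
= 1.8276 / 18
= 0.1015

0.1015


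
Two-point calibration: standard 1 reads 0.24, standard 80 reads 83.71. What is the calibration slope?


slope = (y2 - y1) / (x2 - x1)
= (83.71 - 0.24) / (80 - 1)
= 83.4700 / 79
= 1.0566

1.0566


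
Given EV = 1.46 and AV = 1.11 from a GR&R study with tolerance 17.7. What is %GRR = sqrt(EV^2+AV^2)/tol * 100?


GRR = sqrt(EV^2 + AV^2) = sqrt(1.46^2 + 1.11^2) = 1.8340393
%GRR = GRR / tol * 100 = 1.8340393 / 17.7 * 100
%GRR = 10.3618

10.3618


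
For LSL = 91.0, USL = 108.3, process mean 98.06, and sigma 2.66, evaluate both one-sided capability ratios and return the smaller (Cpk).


Cpu = (USL - mean) / (3*sigma) = (108.3 - 98.06) / (3*2.66) = 1.2832
Cpl = (mean - LSL) / (3*sigma) = (98.06 - 91.0) / (3*2.66) = 0.8847
Cpk = min(Cpu, Cpl) = 0.8847

0.8847


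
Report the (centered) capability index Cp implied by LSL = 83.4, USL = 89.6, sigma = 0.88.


Cp = (USL - LSL) / (6 * sigma)
= (89.6 - 83.4) / (6 * 0.88)
= 6.2000 / 5.2800
= 1.1742

1.1742


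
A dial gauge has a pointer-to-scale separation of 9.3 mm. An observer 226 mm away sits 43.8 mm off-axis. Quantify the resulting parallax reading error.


error = h * offset / d
= 9.3 * 43.8 / 226
= 1.8024

1.8024


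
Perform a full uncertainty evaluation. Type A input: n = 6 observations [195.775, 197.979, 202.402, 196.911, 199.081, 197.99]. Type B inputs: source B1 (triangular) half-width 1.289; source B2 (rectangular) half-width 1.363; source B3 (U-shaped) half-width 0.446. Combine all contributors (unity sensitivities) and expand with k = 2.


mean = (195.775 + 197.979 + 202.402 + 196.911 + 199.081 + 197.99) / 6 = 198.3563333
s = sqrt(sum((x - mean)^2)/(n-1)) = 2.2769019
u_A = s / sqrt(n) = 2.2769019 / sqrt(6) = 0.92954131
u_B1 = 1.289 / sqrt(6) = 0.52623205
u_B2 = 1.363 / sqrt(3) = 0.78692842
u_B3 = 0.446 / sqrt(2) = 0.31536962
uc = sqrt(0.92954131^2 + 0.52623205^2 + 0.78692842^2 + 0.31536962^2) = 1.3637014
U = k * uc = 2 * 1.3637014
U = 2.7274

2.7274


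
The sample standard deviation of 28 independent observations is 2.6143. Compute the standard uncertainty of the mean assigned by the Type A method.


u_A = s / sqrt(n)
u_A = 2.6143 / sqrt(28)
u_A = 2.6143 / 5.2915026
u_A = 0.4941

0.4941


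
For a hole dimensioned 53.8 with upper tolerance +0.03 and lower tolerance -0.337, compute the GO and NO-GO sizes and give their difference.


GO = nominal - lower_tol (smallest hole = maximum material condition)
GO = 53.8 - 0.337 = 53.463
NO-GO = nominal + upper_tol (largest hole = least material condition)
NO-GO = 53.8 + 0.03 = 53.83
spread = NO-GO - GO = 53.83 - 53.463 = 0.3670

0.3670


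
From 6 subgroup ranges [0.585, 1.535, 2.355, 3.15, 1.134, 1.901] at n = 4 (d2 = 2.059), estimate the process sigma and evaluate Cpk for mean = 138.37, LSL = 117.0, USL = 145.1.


R_bar = (0.585 + 1.535 + 2.355 + 3.15 + 1.134 + 1.901) / 6 = 1.7766667
sigma = R_bar / d2 = 1.7766667 / 2.059 = 0.86287844
Cp = (USL - LSL)/(6*sigma) = (145.1 - 117.0)/(6*0.86287844) = 5.4276
Cpu = (145.1 - 138.37)/(3*0.86287844) = 2.5998
Cpl = (138.37 - 117.0)/(3*0.86287844) = 8.2553
Cpk = min(Cpu, Cpl) = 2.5998

2.5998


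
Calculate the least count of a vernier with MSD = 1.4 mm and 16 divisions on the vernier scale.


LC = MSD / n_div
= 1.4 / 16
= 0.0875

0.0875


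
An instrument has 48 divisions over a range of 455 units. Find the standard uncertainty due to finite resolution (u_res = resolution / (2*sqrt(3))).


resolution = range / divisions
resolution = 455 / 48 = 9.4791667
u_res = resolution / (2*sqrt(3))
u_res = 9.4791667 / 3.4641016
u_res = 2.7364

2.7364


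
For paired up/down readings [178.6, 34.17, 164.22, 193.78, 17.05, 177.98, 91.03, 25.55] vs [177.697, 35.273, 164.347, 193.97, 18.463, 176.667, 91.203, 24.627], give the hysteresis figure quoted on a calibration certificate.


|178.6 - 177.697| = 0.9030
|34.17 - 35.273| = 1.1030
|164.22 - 164.347| = 0.1270
|193.78 - 193.97| = 0.1900
|17.05 - 18.463| = 1.4130
|177.98 - 176.667| = 1.3130
|91.03 - 91.203| = 0.1730
|25.55 - 24.627| = 0.9230
hysteresis = max(diffs) = 1.4130

1.4130


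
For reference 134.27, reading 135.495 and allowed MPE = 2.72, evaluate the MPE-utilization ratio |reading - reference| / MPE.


e = indication - reference = 135.495 - 134.27 = 1.2250
|e| = 1.2250
ratio = |e| / MPE = 1.2250 / 2.72
ratio = 0.4504

0.4504


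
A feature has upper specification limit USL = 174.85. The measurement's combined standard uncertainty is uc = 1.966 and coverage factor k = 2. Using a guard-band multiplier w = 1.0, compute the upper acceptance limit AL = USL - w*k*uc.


U = k * uc = 2 * 1.966 = 3.932
guard band g = w * U = 1.0 * 3.932 = 3.932
AL = USL - g = 174.85 - 3.932
AL = 170.9180

170.9180


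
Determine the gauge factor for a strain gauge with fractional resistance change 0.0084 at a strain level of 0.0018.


GF = (dR/R) / epsilon
= 0.0084 / 0.0018
= 4.6667

4.6667


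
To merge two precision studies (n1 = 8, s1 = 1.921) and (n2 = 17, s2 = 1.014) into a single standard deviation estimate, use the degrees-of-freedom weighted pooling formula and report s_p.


s_p = sqrt(((n1-1)*s1^2 + (n2-1)*s2^2) / (n1+n2-2))
numerator = (8-1)*1.921^2 + (17-1)*1.014^2 = 25.831687 + 16.451136 = 42.282823
denominator = 8 + 17 - 2 = 23
s_p^2 = 42.282823 / 23 = 1.8383836
s_p = sqrt(1.8383836) = 1.3559

1.3559


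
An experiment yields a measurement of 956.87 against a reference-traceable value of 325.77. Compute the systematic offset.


Systematic error = measured - true
= 956.87 - 325.77
= 631.1000

631.1000


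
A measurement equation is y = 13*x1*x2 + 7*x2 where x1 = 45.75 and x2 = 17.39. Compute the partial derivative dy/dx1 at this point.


y = 13*x1*x2 + 7*x2
dy/dx1 = 13*x2
Evaluate at x2 = 17.39: c1 = 13 * 17.39
c1 = 226.0700

226.0700


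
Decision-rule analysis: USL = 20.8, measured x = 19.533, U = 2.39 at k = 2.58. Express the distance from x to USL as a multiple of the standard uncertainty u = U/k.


u = U / k = 2.39 / 2.58 = 0.92635659
margin = |USL - x| = |20.8 - 19.533| = 1.267
z = margin / u = 1.267 / 0.92635659
z = 1.3677

1.3677


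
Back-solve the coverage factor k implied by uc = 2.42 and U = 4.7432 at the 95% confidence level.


k = U / uc
k = 4.7432 / 2.42
k = 1.96

1.96


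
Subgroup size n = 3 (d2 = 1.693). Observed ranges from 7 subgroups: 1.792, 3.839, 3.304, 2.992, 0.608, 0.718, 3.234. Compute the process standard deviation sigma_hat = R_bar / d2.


R_bar = (1.792 + 3.839 + 3.304 + 2.992 + 0.608 + 0.718 + 3.234) / 7
R_bar = 16.487 / 7 = 2.3552857
sigma_hat = R_bar / d2 = 2.3552857 / 1.693 = 1.3912

1.3912


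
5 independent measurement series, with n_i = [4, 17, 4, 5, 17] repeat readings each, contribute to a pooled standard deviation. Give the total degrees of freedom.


nu = sum_i (n_i - 1)
nu = ((4 - 1) + (17 - 1) + (4 - 1) + (5 - 1) + (17 - 1))
nu = 3 + 16 + 3 + 4 + 16
nu = 42

42


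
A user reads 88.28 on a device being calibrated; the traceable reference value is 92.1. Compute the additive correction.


Correction = standard - reading
= 92.1 - 88.28
= 3.8200

3.8200


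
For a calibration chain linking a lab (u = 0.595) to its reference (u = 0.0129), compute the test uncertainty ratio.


TUR = u_lab / u_ref
= 0.595 / 0.0129
= 46.1240

46.1240


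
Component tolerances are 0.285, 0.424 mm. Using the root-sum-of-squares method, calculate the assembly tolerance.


RSS = sqrt(0.285^2 + 0.424^2)
= sqrt(0.261001)
= 0.5109

0.5109


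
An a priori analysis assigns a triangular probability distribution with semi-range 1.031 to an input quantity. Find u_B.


u_B = half_width / sqrt(6)
u_B = 1.031 / 2.4494897
u_B = 0.4209

0.4209


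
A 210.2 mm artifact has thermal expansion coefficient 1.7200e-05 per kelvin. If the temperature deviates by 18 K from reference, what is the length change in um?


dL = L * alpha * dT
= 210.2 * 1.7200e-05 * 18
= 0.0650779 mm
dL_um = 0.0650779 * 1000 = 65.0779 um

65.0779


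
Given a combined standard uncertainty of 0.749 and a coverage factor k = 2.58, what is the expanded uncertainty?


U = k * uc
U = 2.58 * 0.749
U = 1.9324

1.9324


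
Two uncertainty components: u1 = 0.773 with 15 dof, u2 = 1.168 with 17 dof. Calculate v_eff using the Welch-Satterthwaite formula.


uc = sqrt(u1^2 + u2^2) = sqrt(0.773^2 + 1.168^2) = 1.4006259
v_eff = uc^4 / (u1^4/v1 + u2^4/v2)
= 1.4006259^4 / (0.773^4/15 + 1.168^4/17)
= 3.8484745 / 0.13327962
v_eff = 28.8752

28.8752


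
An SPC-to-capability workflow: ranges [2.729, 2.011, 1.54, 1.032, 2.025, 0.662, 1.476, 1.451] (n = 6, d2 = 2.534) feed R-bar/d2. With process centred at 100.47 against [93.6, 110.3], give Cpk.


R_bar = (2.729 + 2.011 + 1.54 + 1.032 + 2.025 + 0.662 + 1.476 + 1.451) / 8 = 1.61575
sigma = R_bar / d2 = 1.61575 / 2.534 = 0.63762826
Cp = (USL - LSL)/(6*sigma) = (110.3 - 93.6)/(6*0.63762826) = 4.3651
Cpu = (110.3 - 100.47)/(3*0.63762826) = 5.1388
Cpl = (100.47 - 93.6)/(3*0.63762826) = 3.5914
Cpk = min(Cpu, Cpl) = 3.5914

3.5914


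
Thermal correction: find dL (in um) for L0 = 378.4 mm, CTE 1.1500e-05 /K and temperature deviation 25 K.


dL = L * alpha * dT
= 378.4 * 1.1500e-05 * 25
= 0.1087900 mm
dL_um = 0.1087900 * 1000 = 108.7900 um

108.7900


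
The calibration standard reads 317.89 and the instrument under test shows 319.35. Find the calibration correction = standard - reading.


Correction = standard - reading
= 317.89 - 319.35
= -1.4600

-1.4600


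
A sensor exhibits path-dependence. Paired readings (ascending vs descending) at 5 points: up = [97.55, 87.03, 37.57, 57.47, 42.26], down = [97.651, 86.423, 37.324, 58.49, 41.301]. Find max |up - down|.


|97.55 - 97.651| = 0.1010
|87.03 - 86.423| = 0.6070
|37.57 - 37.324| = 0.2460
|57.47 - 58.49| = 1.0200
|42.26 - 41.301| = 0.9590
hysteresis = max(diffs) = 1.0200

1.0200


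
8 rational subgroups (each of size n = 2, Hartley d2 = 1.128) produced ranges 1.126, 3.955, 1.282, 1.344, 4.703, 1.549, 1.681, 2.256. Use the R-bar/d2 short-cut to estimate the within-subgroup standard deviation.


R_bar = (1.126 + 3.955 + 1.282 + 1.344 + 4.703 + 1.549 + 1.681 + 2.256) / 8
R_bar = 17.896 / 8 = 2.237
sigma_hat = R_bar / d2 = 2.237 / 1.128 = 1.9832

1.9832


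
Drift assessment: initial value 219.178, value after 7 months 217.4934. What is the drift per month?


rate = (v2 - v1) / months
= (217.4934 - 219.178) / 7
= -1.6846 / 7
= -0.2407

-0.2407


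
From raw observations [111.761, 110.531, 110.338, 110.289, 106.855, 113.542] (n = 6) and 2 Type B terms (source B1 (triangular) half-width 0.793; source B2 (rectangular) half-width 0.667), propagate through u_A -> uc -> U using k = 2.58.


mean = (111.761 + 110.531 + 110.338 + 110.289 + 106.855 + 113.542) / 6 = 110.5526667
s = sqrt(sum((x - mean)^2)/(n-1)) = 2.1993178
u_A = s / sqrt(n) = 2.1993178 / sqrt(6) = 0.89786773
u_B1 = 0.793 / sqrt(6) = 0.32374089
u_B2 = 0.667 / sqrt(3) = 0.38509263
uc = sqrt(0.89786773^2 + 0.32374089^2 + 0.38509263^2) = 1.0292089
U = k * uc = 2.58 * 1.0292089
U = 2.6554

2.6554


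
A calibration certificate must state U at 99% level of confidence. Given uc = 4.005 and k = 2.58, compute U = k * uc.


U = k * uc
U = 2.58 * 4.005
U = 10.3329

10.3329


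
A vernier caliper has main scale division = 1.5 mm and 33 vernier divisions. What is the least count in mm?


LC = MSD / n_div
= 1.5 / 33
= 0.0455

0.0455


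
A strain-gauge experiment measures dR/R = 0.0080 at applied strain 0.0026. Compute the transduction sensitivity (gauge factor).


GF = (dR/R) / epsilon
= 0.0080 / 0.0026
= 3.0769

3.0769


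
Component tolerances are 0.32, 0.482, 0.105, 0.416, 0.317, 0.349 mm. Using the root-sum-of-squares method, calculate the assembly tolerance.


RSS = sqrt(0.32^2 + 0.482^2 + 0.105^2 + 0.416^2 + 0.317^2 + 0.349^2)
= sqrt(0.741095)
= 0.8609

0.8609


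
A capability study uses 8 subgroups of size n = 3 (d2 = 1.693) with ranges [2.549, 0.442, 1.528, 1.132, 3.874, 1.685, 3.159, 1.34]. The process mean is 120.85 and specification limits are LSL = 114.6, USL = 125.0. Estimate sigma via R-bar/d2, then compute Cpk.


R_bar = (2.549 + 0.442 + 1.528 + 1.132 + 3.874 + 1.685 + 3.159 + 1.34) / 8 = 1.963625
sigma = R_bar / d2 = 1.963625 / 1.693 = 1.1598494
Cp = (USL - LSL)/(6*sigma) = (125.0 - 114.6)/(6*1.1598494) = 1.4944
Cpu = (125.0 - 120.85)/(3*1.1598494) = 1.1927
Cpl = (120.85 - 114.6)/(3*1.1598494) = 1.7962
Cpk = min(Cpu, Cpl) = 1.1927

1.1927


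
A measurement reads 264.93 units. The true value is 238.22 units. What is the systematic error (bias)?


Systematic error = measured - true
= 264.93 - 238.22
= 26.7100

26.7100


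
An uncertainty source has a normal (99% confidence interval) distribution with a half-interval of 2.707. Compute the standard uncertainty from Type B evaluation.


u_B = half_width / 2.576
u_B = 2.707 / 2.576
u_B = 1.0509

1.0509


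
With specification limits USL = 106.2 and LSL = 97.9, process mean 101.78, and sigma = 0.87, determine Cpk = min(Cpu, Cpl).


Cpu = (USL - mean) / (3*sigma) = (106.2 - 101.78) / (3*0.87) = 1.6935
Cpl = (mean - LSL) / (3*sigma) = (101.78 - 97.9) / (3*0.87) = 1.4866
Cpk = min(Cpu, Cpl) = 1.4866

1.4866


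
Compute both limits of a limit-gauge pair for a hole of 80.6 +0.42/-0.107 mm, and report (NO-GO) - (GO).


GO = nominal - lower_tol (smallest hole = maximum material condition)
GO = 80.6 - 0.107 = 80.493
NO-GO = nominal + upper_tol (largest hole = least material condition)
NO-GO = 80.6 + 0.42 = 81.02
spread = NO-GO - GO = 81.02 - 80.493 = 0.5270

0.5270


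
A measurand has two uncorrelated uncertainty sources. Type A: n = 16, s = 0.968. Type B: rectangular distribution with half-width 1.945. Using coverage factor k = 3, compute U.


u_A = s / sqrt(n) = 0.968 / sqrt(16) = 0.242
u_B = half_width / sqrt(3) = 1.945 / sqrt(3) = 1.1229463
uc = sqrt(u_A^2 + u_B^2) = sqrt(0.242^2 + 1.1229463^2) = 1.1487264
U = k * uc = 3 * 1.1487264
U = 3.4462

3.4462


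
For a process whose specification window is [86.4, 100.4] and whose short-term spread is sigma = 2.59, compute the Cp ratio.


Cp = (USL - LSL) / (6 * sigma)
= (100.4 - 86.4) / (6 * 2.59)
= 14.0000 / 15.5400
= 0.9009

0.9009


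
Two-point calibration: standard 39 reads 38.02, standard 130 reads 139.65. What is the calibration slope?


slope = (y2 - y1) / (x2 - x1)
= (139.65 - 38.02) / (130 - 39)
= 101.6300 / 91
= 1.1168

1.1168


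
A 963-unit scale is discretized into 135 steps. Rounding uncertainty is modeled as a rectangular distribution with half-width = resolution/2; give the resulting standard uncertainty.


resolution = range / divisions
resolution = 963 / 135 = 7.1333333
u_res = resolution / (2*sqrt(3))
u_res = 7.1333333 / 3.4641016
u_res = 2.0592

2.0592


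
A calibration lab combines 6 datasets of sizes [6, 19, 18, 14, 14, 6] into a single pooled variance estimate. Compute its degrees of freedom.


nu = sum_i (n_i - 1)
nu = ((6 - 1) + (19 - 1) + (18 - 1) + (14 - 1) + (14 - 1) + (6 - 1))
nu = 5 + 18 + 17 + 13 + 13 + 5
nu = 71

71


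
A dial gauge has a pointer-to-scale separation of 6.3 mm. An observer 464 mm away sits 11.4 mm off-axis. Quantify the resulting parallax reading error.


error = h * offset / d
= 6.3 * 11.4 / 464
= 0.1548

0.1548


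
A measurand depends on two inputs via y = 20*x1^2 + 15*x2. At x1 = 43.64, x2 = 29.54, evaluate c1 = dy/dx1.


y = 20*x1^2 + 15*x2
dy/dx1 = 2*20*x1
Evaluate at x1 = 43.64: c1 = 40 * 43.64
c1 = 1745.6000

1745.6000


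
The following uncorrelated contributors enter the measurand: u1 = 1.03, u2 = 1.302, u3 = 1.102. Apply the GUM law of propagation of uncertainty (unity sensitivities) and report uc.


uc = sqrt(1.03^2 + 1.302^2 + 1.102^2)
uc = sqrt(3.970508)
uc = 1.9926

1.9926


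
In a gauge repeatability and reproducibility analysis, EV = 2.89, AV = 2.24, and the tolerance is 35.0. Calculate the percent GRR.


GRR = sqrt(EV^2 + AV^2) = sqrt(2.89^2 + 2.24^2) = 3.65646
%GRR = GRR / tol * 100 = 3.65646 / 35.0 * 100
%GRR = 10.4470

10.4470


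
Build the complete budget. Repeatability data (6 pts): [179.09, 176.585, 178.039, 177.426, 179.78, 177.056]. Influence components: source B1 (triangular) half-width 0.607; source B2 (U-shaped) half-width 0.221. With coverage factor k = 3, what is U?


mean = (179.09 + 176.585 + 178.039 + 177.426 + 179.78 + 177.056) / 6 = 177.996
s = sqrt(sum((x - mean)^2)/(n-1)) = 1.2313214
u_A = s / sqrt(n) = 1.2313214 / sqrt(6) = 0.50268486
u_B1 = 0.607 / sqrt(6) = 0.24780671
u_B2 = 0.221 / sqrt(2) = 0.1562706
uc = sqrt(0.50268486^2 + 0.24780671^2 + 0.1562706^2) = 0.58182535
U = k * uc = 3 * 0.58182535
U = 1.7455

1.7455


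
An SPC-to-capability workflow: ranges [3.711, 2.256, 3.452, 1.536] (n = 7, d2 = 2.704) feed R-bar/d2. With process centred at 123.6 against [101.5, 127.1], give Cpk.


R_bar = (3.711 + 2.256 + 3.452 + 1.536) / 4 = 2.73875
sigma = R_bar / d2 = 2.73875 / 2.704 = 1.0128513
Cp = (USL - LSL)/(6*sigma) = (127.1 - 101.5)/(6*1.0128513) = 4.2125
Cpu = (127.1 - 123.6)/(3*1.0128513) = 1.1519
Cpl = (123.6 - 101.5)/(3*1.0128513) = 7.2732
Cpk = min(Cpu, Cpl) = 1.1519

1.1519


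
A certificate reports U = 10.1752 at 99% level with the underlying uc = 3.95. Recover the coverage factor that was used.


k = U / uc
k = 10.1752 / 3.95
k = 2.576

2.576


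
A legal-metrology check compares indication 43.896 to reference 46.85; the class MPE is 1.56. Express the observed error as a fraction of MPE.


e = indication - reference = 43.896 - 46.85 = -2.9540
|e| = 2.9540
ratio = |e| / MPE = 2.9540 / 1.56
ratio = 1.8936

1.8936


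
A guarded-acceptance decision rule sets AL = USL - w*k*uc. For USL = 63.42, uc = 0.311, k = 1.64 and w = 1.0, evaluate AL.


U = k * uc = 1.64 * 0.311 = 0.51004
guard band g = w * U = 1.0 * 0.51004 = 0.51004
AL = USL - g = 63.42 - 0.51004
AL = 62.9100

62.9100


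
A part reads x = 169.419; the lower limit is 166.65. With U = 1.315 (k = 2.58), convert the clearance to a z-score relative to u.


u = U / k = 1.315 / 2.58 = 0.50968992
margin = |LSL - x| = |166.65 - 169.419| = 2.769
z = margin / u = 2.769 / 0.50968992
z = 5.4327

5.4327


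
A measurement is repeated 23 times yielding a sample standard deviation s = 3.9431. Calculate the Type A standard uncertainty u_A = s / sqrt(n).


u_A = s / sqrt(n)
u_A = 3.9431 / sqrt(23)
u_A = 3.9431 / 4.7958315
u_A = 0.8222

0.8222


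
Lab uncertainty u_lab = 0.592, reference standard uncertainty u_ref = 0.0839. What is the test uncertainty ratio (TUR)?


TUR = u_lab / u_ref
= 0.592 / 0.0839
= 7.0560

7.0560


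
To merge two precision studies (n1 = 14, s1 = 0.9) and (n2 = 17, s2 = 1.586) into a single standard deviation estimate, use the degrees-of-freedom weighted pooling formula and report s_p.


s_p = sqrt(((n1-1)*s1^2 + (n2-1)*s2^2) / (n1+n2-2))
numerator = (14-1)*0.9^2 + (17-1)*1.586^2 = 10.53 + 40.246336 = 50.776336
denominator = 14 + 17 - 2 = 29
s_p^2 = 50.776336 / 29 = 1.7509081
s_p = sqrt(1.7509081) = 1.3232

1.3232


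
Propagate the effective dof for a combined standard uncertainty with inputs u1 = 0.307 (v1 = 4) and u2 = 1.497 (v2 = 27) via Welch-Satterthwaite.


uc = sqrt(u1^2 + u2^2) = sqrt(0.307^2 + 1.497^2) = 1.5281551
v_eff = uc^4 / (u1^4/v1 + u2^4/v2)
= 1.5281551^4 / (0.307^4/4 + 1.497^4/27)
= 5.45343 / 0.18822521
v_eff = 28.9729

28.9729


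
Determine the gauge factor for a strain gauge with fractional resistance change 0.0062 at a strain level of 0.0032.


GF = (dR/R) / epsilon
= 0.0062 / 0.0032
= 1.9375

1.9375


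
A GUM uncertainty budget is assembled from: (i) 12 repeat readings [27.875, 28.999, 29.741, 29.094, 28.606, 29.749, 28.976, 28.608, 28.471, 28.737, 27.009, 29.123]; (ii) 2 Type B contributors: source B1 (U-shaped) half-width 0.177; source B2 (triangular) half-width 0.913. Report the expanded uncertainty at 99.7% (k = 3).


mean = (27.875 + 28.999 + 29.741 + 29.094 + 28.606 + 29.749 + 28.976 + 28.608 + 28.471 + 28.737 + 27.009 + 29.123) / 12 = 28.749
s = sqrt(sum((x - mean)^2)/(n-1)) = 0.75475631
u_A = s / sqrt(n) = 0.75475631 / sqrt(12) = 0.21787938
u_B1 = 0.177 / sqrt(2) = 0.1251579
u_B2 = 0.913 / sqrt(6) = 0.37273069
uc = sqrt(0.21787938^2 + 0.1251579^2 + 0.37273069^2) = 0.4495154
U = k * uc = 3 * 0.4495154
U = 1.3485

1.3485


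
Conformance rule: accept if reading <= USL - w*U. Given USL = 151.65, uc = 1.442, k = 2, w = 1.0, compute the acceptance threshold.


U = k * uc = 2 * 1.442 = 2.884
guard band g = w * U = 1.0 * 2.884 = 2.884
AL = USL - g = 151.65 - 2.884
AL = 148.7660

148.7660
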